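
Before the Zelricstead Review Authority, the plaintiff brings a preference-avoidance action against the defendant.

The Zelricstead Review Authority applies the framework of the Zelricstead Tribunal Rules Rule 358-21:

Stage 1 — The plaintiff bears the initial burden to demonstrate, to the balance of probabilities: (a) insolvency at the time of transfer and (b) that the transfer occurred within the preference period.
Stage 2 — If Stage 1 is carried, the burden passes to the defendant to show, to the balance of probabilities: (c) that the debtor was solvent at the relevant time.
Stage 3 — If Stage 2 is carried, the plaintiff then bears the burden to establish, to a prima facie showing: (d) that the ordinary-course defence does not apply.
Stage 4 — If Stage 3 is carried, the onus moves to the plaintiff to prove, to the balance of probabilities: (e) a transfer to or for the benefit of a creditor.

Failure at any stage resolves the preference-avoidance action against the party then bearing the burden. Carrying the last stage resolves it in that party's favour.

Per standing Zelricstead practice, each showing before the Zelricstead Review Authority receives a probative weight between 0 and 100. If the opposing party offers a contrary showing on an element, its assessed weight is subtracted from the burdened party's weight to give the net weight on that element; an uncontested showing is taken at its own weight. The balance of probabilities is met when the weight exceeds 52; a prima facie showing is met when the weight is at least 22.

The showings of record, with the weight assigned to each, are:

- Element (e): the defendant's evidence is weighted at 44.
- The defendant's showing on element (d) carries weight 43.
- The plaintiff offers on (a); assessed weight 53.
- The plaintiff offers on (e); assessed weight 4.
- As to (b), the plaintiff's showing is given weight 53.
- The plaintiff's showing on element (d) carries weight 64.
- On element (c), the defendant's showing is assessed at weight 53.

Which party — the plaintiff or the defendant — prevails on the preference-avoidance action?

At Stage 1 the plaintiff must meet the balance of probabilities (weight exceeds 52): on (a) the weight is 53, > 52, so (a) meets the standard; on (b) the weight is 53, which does exceed 52, so (b) meets the standard.
  Stage 1 carried; the burden shifts to the defendant.
At Stage 2 the defendant must meet the balance of probabilities (weight exceeds 52): on (c) the weight is 53, which does exceed 52, so (c) meets the standard.
  The defendant carries Stage 2; the plaintiff now bears the burden.
At Stage 3 the plaintiff must meet a prima facie showing (weight is at least 22): on (d) the weight is 64 less the opposing 43 gives net 21, which does not reach 22, so (d) does not meet the standard.
  Stage 3 not carried; the plaintiff fails its burden.
The analysis ends at Stage 3; the defendant prevails.

defendant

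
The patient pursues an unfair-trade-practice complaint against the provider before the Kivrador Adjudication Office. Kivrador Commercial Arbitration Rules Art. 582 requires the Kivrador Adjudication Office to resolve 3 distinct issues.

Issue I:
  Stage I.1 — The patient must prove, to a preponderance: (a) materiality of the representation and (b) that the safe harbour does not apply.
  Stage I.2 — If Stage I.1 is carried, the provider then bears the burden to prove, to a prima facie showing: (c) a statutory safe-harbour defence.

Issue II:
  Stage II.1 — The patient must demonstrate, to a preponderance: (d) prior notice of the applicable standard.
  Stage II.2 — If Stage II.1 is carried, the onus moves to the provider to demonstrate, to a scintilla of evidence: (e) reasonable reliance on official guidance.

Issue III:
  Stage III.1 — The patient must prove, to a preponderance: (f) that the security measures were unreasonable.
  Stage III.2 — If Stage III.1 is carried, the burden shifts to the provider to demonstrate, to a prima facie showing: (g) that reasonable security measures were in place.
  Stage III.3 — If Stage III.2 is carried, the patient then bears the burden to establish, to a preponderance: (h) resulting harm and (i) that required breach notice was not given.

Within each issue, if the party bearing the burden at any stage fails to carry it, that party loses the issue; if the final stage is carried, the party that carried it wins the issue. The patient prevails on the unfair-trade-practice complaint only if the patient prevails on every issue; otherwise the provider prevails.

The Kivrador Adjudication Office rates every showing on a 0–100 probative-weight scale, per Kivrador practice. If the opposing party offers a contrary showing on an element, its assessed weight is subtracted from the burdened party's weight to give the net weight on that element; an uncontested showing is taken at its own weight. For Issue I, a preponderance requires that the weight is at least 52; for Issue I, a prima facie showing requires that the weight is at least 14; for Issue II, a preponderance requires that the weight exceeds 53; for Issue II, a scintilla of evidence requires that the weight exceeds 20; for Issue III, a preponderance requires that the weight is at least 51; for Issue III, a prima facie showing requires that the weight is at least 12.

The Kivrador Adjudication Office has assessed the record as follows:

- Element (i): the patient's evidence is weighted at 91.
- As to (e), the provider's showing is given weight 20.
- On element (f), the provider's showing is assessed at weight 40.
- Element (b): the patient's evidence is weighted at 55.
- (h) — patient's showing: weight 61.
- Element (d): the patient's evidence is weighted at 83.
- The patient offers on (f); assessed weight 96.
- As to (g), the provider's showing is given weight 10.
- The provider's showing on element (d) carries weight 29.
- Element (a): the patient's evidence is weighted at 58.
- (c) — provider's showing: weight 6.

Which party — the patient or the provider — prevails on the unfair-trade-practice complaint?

patient

— Issue I —
At Stage I.1 the patient must meet a preponderance (weight is at least 52): on (a) the weight is 58, ≥ 52, so (a) meets the standard; on (b) the weight is 55, which does reach 52, so (b) meets the standard.
  Stage I.1 carried; the burden shifts to the provider.
At Stage I.2 the provider must meet a prima facie showing (weight is at least 14): on (c) the weight is 6, < 14, so (c) does not meet the standard.
  Not every element is met, so the provider fails to carry Stage I.2.
The analysis ends at Stage I.2; the patient prevails on this issue.
— Issue II —
Stage II.1 (patient, a preponderance, weight exceeds 53): (d) net 83−29=54 > 53 — meets.
  All elements met. The burden passes to the provider.
Stage II.2 (provider, a scintilla of evidence, weight exceeds 20): (e) 20 ≤ 20 — fails.
  The provider does not carry Stage II.2.
The patient prevails on this issue.
— Issue III —
Stage III.1 (patient, a preponderance, weight is at least 51): (f) net 96−40=56 ≥ 51 — meets.
  The patient carries Stage III.1; the provider now bears the burden.
Stage III.2 (provider, a prima facie showing, weight is at least 12): (g) 10 < 12 — fails.
  The provider does not carry Stage III.2.
The analysis ends at Stage III.2; the patient prevails on this issue.
Per-issue: Issue I → patient; Issue II → patient; Issue III → patient. The patient must prevail on every issue; overall, the patient prevails.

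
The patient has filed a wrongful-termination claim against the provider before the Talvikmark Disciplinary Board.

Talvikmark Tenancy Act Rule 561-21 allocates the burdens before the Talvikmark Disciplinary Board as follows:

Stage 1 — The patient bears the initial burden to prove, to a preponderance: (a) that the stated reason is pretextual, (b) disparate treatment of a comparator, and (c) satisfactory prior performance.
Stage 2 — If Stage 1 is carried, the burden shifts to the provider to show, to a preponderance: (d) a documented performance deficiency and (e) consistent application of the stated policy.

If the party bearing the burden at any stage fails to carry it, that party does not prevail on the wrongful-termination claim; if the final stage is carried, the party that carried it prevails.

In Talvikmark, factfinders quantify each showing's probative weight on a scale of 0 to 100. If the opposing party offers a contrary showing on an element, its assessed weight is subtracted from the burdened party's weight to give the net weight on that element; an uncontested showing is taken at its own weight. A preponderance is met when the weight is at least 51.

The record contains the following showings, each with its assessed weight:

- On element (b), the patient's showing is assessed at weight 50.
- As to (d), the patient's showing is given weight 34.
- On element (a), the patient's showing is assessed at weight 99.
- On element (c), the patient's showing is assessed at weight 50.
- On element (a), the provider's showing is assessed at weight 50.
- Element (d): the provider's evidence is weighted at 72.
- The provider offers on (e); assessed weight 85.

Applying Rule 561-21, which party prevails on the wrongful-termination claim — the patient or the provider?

provider

Stage 1 (patient, a preponderance, weight is at least 51): (a) net 99−50=49 < 51 — fails; (b) 50 < 51 — fails; (c) 50 < 51 — fails.
  Not every element is met, so the patient fails to carry Stage 1.
So the provider prevails.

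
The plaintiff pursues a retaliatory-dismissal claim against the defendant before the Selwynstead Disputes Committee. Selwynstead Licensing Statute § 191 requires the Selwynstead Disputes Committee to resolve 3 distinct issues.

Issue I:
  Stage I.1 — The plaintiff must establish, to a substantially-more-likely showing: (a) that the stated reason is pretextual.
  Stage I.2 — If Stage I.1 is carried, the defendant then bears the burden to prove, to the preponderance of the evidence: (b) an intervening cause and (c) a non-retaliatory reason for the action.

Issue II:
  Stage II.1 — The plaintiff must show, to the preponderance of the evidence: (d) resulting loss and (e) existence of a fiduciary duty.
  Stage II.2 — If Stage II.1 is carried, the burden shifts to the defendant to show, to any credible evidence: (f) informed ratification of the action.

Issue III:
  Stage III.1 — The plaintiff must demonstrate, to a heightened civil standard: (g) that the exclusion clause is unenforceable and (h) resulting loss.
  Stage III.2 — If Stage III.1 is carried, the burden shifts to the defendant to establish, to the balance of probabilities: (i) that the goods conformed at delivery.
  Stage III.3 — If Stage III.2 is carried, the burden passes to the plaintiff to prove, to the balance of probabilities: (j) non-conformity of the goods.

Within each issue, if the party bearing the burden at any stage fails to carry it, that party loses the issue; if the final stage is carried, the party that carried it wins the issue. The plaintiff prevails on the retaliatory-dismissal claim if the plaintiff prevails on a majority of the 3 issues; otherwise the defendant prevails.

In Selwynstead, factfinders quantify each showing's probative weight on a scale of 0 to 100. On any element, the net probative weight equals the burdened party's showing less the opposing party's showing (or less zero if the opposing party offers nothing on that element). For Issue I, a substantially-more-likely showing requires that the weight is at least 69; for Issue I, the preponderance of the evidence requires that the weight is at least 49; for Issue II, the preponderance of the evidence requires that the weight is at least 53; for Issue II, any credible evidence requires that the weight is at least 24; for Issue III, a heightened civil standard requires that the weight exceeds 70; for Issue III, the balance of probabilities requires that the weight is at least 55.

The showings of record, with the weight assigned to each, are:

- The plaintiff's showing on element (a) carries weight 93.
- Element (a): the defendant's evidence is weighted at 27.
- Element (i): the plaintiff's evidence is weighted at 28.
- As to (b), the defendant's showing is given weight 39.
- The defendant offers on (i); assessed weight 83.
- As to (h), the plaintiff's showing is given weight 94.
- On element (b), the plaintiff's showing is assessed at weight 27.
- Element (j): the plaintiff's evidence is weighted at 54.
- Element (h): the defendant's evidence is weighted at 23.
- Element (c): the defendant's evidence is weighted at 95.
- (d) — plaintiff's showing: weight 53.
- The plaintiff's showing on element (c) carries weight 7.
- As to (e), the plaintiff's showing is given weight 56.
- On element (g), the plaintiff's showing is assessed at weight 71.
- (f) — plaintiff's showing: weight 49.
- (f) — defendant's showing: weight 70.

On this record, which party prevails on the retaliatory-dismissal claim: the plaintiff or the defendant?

defendant

— Issue I —
Stage I.1 — burden on plaintiff; standard: a substantially-more-likely showing (weight is at least 69).
    (a): 93 − 27 = 66 < 69 [not met]
  Stage I.1 not carried; the plaintiff fails its burden.
The defendant prevails on this issue.
— Issue II —
Stage II.1 — burden on plaintiff; standard: the preponderance of the evidence (weight is at least 53).
    (d): 53 ≥ 53 [met]
    (e): 56 ≥ 53 [met]
  All elements met. The burden passes to the defendant.
Stage II.2 — burden on defendant; standard: any credible evidence (weight is at least 24).
    (f): 70 − 49 = 21 < 24 [not met]
  The defendant does not carry Stage II.2.
So the plaintiff prevails on this issue.
— Issue III —
Stage III.1 — burden on plaintiff; standard: a heightened civil standard (weight exceeds 70).
    (g): 71 > 70 [met]
    (h): 94 − 23 = 71 > 70 [met]
  Stage III.1 is satisfied; the onus moves to the defendant.
Stage III.2 — burden on defendant; standard: the balance of probabilities (weight is at least 55).
    (i): 83 − 28 = 55 ≥ 55 [met]
  All elements met. The burden passes to the plaintiff.
Stage III.3 — burden on plaintiff; standard: the balance of probabilities (weight is at least 55).
    (j): 54 < 55 [not met]
  Stage III.3 not carried; the plaintiff fails its burden.
So the defendant prevails on this issue.
Per-issue: Issue I → defendant; Issue II → plaintiff; Issue III → defendant. The plaintiff must prevail on a majority of issues; overall, the defendant prevails.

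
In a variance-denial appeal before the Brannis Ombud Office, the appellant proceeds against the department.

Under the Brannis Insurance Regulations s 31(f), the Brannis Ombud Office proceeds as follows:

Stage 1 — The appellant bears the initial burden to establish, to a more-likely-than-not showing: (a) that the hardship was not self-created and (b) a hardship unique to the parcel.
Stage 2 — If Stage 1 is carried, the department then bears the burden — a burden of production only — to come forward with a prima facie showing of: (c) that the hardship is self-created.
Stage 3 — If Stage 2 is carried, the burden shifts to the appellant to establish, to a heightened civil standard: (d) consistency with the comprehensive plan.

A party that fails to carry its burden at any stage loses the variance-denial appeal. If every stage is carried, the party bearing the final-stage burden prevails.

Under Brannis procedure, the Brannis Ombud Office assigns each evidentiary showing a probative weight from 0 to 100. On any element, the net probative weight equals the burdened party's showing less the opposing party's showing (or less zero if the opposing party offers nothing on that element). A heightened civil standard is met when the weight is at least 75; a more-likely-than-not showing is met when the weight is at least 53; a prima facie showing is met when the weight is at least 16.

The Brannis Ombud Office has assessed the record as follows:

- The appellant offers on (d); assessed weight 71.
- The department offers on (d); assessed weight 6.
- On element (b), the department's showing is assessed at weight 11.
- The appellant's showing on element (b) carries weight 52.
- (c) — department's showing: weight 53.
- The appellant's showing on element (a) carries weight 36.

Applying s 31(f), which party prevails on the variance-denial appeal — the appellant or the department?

At Stage 1 the appellant must meet a more-likely-than-not showing (weight is at least 53): on (a) the weight is 36, which does not reach 53, so (a) does not meet the standard; on (b) the weight is 52 less the opposing 11 gives net 41, < 53, so (b) does not meet the standard.
  Not every element is met, so the appellant fails to carry Stage 1.
The department prevails.

department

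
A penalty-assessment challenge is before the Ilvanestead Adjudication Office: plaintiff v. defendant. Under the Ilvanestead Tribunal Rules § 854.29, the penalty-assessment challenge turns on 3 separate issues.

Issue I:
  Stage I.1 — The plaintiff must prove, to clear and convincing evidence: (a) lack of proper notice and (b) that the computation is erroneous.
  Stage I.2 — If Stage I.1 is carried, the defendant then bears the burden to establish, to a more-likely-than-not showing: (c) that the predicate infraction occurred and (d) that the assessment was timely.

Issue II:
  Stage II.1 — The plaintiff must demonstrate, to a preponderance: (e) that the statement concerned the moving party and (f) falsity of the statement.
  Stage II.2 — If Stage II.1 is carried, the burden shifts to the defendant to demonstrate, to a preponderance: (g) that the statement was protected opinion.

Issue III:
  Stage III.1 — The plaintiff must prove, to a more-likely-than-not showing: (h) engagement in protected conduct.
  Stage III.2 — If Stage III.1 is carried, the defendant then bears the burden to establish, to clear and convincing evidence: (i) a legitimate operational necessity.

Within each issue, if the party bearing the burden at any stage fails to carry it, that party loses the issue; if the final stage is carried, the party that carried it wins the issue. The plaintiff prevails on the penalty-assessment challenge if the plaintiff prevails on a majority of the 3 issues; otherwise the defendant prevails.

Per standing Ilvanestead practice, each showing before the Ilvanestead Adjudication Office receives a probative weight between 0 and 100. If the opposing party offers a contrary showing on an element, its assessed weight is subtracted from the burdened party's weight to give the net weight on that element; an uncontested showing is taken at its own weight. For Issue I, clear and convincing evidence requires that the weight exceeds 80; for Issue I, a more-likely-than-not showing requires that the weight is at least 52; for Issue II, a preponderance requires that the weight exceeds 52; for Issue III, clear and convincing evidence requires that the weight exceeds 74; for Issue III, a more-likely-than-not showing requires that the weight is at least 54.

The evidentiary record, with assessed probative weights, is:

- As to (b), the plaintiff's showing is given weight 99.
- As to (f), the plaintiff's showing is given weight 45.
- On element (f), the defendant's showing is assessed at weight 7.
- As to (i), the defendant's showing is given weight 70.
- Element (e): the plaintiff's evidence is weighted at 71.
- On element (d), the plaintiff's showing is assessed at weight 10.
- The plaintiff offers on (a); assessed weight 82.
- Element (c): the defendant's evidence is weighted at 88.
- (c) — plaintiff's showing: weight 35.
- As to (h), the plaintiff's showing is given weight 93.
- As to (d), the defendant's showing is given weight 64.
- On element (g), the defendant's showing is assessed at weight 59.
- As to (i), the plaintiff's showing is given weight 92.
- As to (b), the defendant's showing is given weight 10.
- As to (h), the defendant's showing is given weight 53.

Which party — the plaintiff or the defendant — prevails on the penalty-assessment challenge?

defendant

— Issue I —
Stage I.1 (plaintiff, clear and convincing evidence, weight exceeds 80): (a) 82 > 80 — meets; (b) net 99−10=89 > 80 — meets.
  Stage I.1 carried; the burden shifts to the defendant.
Stage I.2 (defendant, a more-likely-than-not showing, weight is at least 52): (c) net 88−35=53 ≥ 52 — meets; (d) net 64−10=54 ≥ 52 — meets.
  The defendant carries the last stage.
With every stage satisfied, the defendant prevails on this issue.
— Issue II —
Stage II.1 (plaintiff, a preponderance, weight exceeds 52): (e) 71 > 52 — meets; (f) net 45−7=38 ≤ 52 — fails.
  The plaintiff does not carry Stage II.1.
The analysis ends at Stage II.1; the defendant prevails on this issue.
— Issue III —
Stage III.1 — burden on plaintiff; standard: a more-likely-than-not showing (weight is at least 54).
    (h): 93 − 53 = 40 < 54 [not met]
  Not every element is met, so the plaintiff fails to carry Stage III.1.
So the defendant prevails on this issue.
Per-issue: Issue I → defendant; Issue II → defendant; Issue III → defendant. The plaintiff must prevail on a majority of issues; overall, the defendant prevails.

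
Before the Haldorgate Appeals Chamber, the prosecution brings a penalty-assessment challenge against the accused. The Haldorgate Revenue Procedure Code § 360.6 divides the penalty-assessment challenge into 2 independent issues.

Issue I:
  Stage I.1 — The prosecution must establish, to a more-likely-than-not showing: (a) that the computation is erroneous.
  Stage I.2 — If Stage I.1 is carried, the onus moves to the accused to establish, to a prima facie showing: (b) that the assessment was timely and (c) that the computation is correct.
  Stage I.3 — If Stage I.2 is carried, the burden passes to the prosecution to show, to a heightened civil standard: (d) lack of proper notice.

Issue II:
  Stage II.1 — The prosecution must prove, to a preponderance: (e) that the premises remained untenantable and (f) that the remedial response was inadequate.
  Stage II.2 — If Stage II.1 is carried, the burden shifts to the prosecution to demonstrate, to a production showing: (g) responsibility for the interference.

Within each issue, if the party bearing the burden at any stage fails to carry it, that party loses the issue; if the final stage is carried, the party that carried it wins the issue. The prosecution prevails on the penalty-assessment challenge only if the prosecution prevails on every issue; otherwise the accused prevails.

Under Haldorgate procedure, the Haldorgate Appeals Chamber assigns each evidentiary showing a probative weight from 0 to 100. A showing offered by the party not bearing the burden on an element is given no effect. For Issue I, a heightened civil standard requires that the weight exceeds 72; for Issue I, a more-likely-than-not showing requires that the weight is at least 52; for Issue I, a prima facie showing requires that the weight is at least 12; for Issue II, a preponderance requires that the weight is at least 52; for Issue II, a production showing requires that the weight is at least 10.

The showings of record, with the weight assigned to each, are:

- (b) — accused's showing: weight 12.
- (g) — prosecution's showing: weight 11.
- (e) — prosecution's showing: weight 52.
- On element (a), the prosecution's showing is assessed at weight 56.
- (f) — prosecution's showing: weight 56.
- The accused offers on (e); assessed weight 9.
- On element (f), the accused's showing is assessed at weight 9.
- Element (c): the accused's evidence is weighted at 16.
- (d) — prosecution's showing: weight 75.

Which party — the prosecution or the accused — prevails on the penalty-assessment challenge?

— Issue I —
At Stage I.1 the prosecution must meet a more-likely-than-not showing (weight is at least 52): on (a) the weight is 56, which does reach 52, so (a) meets the standard.
  All elements met. The burden passes to the accused.
At Stage I.2 the accused must meet a prima facie showing (weight is at least 12): on (b) the weight is 12, which does reach 12, so (b) meets the standard; on (c) the weight is 16, which does reach 12, so (c) meets the standard.
  Stage I.2 is satisfied; the onus moves to the prosecution.
At Stage I.3 the prosecution must meet a heightened civil standard (weight exceeds 72): on (d) the weight is 75, > 72, so (d) meets the standard.
  All elements met at the final stage.
Every stage carried; the prosecution prevails on this issue.
— Issue II —
Stage II.1 (prosecution, a preponderance, weight is at least 52): (e) 52 (accused's 9 disregarded) ≥ 52 — meets; (f) 56 (accused's 9 disregarded) ≥ 52 — meets.
  Stage II.1 carried; the burden remains with the prosecution.
Stage II.2 (prosecution, a production showing, weight is at least 10): (g) 11 ≥ 10 — meets.
  Stage II.2 carried; the final stage is satisfied.
With every stage satisfied, the prosecution prevails on this issue.
Per-issue: Issue I → prosecution; Issue II → prosecution. The prosecution must prevail on every issue; overall, the prosecution prevails.

prosecution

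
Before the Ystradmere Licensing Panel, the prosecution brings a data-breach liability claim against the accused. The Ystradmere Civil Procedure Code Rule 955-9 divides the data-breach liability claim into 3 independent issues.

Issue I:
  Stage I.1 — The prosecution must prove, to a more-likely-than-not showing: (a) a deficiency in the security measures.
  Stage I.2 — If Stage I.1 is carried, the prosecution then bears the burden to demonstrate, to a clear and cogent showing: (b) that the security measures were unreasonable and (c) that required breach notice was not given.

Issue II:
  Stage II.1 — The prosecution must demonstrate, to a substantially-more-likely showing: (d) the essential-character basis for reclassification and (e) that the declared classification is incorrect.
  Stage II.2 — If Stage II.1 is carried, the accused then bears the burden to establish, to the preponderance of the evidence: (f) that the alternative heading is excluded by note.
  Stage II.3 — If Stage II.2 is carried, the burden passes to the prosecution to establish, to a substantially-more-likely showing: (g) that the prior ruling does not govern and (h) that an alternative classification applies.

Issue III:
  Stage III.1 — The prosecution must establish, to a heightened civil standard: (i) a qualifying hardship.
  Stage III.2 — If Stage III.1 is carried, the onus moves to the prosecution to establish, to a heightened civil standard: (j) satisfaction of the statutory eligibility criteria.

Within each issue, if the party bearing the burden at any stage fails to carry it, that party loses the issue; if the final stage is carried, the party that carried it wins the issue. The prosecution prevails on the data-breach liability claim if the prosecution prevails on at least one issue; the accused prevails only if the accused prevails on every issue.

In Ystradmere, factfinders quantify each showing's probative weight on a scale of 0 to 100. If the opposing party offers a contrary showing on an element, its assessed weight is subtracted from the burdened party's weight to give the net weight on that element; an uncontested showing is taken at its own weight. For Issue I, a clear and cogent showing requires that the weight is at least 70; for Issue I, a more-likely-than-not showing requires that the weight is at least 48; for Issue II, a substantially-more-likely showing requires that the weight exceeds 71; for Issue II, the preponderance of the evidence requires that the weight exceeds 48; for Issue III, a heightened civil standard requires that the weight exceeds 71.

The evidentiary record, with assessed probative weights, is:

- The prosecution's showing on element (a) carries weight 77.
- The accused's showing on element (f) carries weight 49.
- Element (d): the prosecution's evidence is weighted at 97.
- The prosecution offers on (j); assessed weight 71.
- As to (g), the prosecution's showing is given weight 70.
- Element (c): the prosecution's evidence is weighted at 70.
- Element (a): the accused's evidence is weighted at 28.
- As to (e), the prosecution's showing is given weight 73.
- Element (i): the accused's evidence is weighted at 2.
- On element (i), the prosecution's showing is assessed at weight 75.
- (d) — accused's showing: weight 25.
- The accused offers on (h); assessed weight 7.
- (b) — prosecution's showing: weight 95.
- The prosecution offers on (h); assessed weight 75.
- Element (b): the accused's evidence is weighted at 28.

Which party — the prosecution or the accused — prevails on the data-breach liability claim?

— Issue I —
At Stage I.1 the prosecution must meet a more-likely-than-not showing (weight is at least 48): on (a) the weight is 77 less the opposing 28 gives net 49, which does reach 48, so (a) meets the standard.
  Stage I.1 is satisfied; the prosecution continues to bear the burden.
At Stage I.2 the prosecution must meet a clear and cogent showing (weight is at least 70): on (b) the weight is 95 less the opposing 28 gives net 67, < 70, so (b) does not meet the standard; on (c) the weight is 70, ≥ 70, so (c) meets the standard.
  Not every element is met, so the prosecution fails to carry Stage I.2.
The analysis ends at Stage I.2; the accused prevails on this issue.
— Issue II —
At Stage II.1 the prosecution must meet a substantially-more-likely showing (weight exceeds 71): on (d) the weight is 97 less the opposing 25 gives net 72, which does exceed 71, so (d) meets the standard; on (e) the weight is 73, which does exceed 71, so (e) meets the standard.
  Stage II.1 is satisfied; the onus moves to the accused.
At Stage II.2 the accused must meet the preponderance of the evidence (weight exceeds 48): on (f) the weight is 49, > 48, so (f) meets the standard.
  All elements met. The burden passes to the prosecution.
At Stage II.3 the prosecution must meet a substantially-more-likely showing (weight exceeds 71): on (g) the weight is 70, which does not exceed 71, so (g) does not meet the standard; on (h) the weight is 75 less the opposing 7 gives net 68, which does not exceed 71, so (h) does not meet the standard.
  Stage II.3 not carried; the prosecution fails its burden.
So the accused prevails on this issue.
— Issue III —
Stage III.1 (prosecution, a heightened civil standard, weight exceeds 71): (i) net 75−2=73 > 71 — meets.
  Stage III.1 is satisfied; the prosecution continues to bear the burden.
Stage III.2 (prosecution, a heightened civil standard, weight exceeds 71): (j) 71 ≤ 71 — fails.
  The prosecution does not carry Stage III.2.
So the accused prevails on this issue.
Per-issue: Issue I → accused; Issue II → accused; Issue III → accused. The prosecution must prevail on at least one issue; overall, the accused prevails.

accused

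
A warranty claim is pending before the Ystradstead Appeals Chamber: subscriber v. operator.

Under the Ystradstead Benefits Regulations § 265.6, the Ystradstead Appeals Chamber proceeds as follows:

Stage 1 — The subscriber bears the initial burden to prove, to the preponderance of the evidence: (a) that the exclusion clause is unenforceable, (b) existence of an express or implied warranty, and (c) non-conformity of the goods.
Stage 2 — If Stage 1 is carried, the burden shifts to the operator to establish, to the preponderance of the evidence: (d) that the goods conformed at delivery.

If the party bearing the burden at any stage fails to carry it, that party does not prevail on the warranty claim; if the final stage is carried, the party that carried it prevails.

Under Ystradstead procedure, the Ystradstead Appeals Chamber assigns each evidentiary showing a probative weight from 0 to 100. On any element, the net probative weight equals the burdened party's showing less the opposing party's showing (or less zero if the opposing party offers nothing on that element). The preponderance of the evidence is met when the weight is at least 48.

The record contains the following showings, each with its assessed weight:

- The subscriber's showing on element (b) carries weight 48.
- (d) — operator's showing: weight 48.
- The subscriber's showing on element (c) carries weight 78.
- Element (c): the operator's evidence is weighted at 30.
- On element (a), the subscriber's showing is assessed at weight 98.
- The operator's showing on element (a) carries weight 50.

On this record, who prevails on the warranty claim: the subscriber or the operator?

At Stage 1 the subscriber must meet the preponderance of the evidence (weight is at least 48): on (a) the weight is 98 less the opposing 50 gives net 48, ≥ 48, so (a) meets the standard; on (b) the weight is 48, ≥ 48, so (b) meets the standard; on (c) the weight is 78 less the opposing 30 gives net 48, which does reach 48, so (c) meets the standard.
  Stage 1 is satisfied; the onus moves to the operator.
At Stage 2 the operator must meet the preponderance of the evidence (weight is at least 48): on (d) the weight is 48, which does reach 48, so (d) meets the standard.
  Stage 2 carried; the final stage is satisfied.
With every stage satisfied, the operator prevails.

operator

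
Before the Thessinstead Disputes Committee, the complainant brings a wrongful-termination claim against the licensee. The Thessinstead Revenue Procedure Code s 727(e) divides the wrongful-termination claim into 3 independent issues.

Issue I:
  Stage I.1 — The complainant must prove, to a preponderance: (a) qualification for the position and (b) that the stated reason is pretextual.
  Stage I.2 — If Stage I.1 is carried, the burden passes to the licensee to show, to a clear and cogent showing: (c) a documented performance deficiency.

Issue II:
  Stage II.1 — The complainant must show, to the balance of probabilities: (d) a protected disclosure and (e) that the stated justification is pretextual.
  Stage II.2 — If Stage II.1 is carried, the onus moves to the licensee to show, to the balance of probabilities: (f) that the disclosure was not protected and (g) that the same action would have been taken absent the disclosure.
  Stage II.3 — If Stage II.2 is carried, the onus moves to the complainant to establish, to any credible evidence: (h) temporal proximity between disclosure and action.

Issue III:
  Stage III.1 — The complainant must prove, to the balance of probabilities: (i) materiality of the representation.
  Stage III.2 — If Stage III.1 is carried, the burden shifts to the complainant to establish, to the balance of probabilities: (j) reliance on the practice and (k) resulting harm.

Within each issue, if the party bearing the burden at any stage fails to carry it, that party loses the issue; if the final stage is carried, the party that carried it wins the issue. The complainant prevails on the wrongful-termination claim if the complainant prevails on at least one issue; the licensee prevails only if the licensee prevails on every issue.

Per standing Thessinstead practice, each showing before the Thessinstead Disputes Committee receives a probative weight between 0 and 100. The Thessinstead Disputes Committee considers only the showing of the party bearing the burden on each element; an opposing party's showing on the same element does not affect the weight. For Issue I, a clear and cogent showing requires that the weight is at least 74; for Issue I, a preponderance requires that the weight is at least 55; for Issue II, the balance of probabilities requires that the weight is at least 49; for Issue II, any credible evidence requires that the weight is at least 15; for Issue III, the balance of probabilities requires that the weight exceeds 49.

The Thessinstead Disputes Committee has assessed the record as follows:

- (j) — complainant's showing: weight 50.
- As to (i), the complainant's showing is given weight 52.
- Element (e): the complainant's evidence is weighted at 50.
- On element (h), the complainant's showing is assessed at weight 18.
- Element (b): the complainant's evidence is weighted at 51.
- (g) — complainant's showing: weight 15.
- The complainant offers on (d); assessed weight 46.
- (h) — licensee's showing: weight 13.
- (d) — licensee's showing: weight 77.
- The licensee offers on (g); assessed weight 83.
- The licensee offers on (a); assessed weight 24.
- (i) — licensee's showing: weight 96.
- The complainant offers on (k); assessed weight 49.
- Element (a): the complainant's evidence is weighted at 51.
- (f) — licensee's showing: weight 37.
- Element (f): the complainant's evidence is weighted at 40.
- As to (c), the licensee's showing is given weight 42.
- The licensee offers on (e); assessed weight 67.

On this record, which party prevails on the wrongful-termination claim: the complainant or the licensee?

licensee

— Issue I —
Stage I.1 (complainant, a preponderance, weight is at least 55): (a) 51 (licensee's 24 disregarded) < 55 — fails; (b) 51 < 55 — fails.
  Not every element is met, so the complainant fails to carry Stage I.1.
The licensee prevails on this issue.
— Issue II —
At Stage II.1 the complainant must meet the balance of probabilities (weight is at least 49): on (d) the weight is 46 (the licensee's 77 is given no effect), which does not reach 49, so (d) does not meet the standard; on (e) the weight is 50 (the licensee's 67 is given no effect), which does reach 49, so (e) meets the standard.
  Stage II.1 not carried; the complainant fails its burden.
The analysis ends at Stage II.1; the licensee prevails on this issue.
— Issue III —
At Stage III.1 the complainant must meet the balance of probabilities (weight exceeds 49): on (i) the weight is 52 (the licensee's 96 is given no effect), > 49, so (i) meets the standard.
  Stage III.1 is satisfied; the complainant continues to bear the burden.
At Stage III.2 the complainant must meet the balance of probabilities (weight exceeds 49): on (j) the weight is 50, which does exceed 49, so (j) meets the standard; on (k) the weight is 49, which does not exceed 49, so (k) does not meet the standard.
  Not every element is met, so the complainant fails to carry Stage III.2.
So the licensee prevails on this issue.
Per-issue: Issue I → licensee; Issue II → licensee; Issue III → licensee. The complainant must prevail on at least one issue; overall, the licensee prevails.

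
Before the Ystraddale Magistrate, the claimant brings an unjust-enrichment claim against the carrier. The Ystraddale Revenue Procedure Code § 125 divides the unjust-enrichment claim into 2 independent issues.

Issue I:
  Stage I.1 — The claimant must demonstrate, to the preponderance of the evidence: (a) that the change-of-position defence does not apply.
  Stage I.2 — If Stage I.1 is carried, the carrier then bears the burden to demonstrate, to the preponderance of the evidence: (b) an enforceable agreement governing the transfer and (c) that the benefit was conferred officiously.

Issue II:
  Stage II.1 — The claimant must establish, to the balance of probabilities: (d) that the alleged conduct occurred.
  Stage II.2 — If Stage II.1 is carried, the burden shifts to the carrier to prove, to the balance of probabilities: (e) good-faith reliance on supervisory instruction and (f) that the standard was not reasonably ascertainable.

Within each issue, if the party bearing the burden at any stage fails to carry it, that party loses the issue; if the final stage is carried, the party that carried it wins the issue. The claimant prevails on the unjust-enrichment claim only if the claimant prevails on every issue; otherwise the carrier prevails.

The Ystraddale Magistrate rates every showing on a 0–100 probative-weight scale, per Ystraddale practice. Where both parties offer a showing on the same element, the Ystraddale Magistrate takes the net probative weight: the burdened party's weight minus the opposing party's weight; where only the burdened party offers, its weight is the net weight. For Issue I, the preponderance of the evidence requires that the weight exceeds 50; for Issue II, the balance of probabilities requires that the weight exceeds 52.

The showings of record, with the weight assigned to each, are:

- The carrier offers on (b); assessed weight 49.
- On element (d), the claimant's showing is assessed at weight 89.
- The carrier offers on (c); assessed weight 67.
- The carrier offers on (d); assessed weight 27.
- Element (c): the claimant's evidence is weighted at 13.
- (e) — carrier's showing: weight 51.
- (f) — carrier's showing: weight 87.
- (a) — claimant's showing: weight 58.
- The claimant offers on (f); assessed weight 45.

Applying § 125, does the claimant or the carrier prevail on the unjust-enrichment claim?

— Issue I —
At Stage I.1 the claimant must meet the preponderance of the evidence (weight exceeds 50): on (a) the weight is 58, > 50, so (a) meets the standard.
  All elements met. The burden passes to the carrier.
At Stage I.2 the carrier must meet the preponderance of the evidence (weight exceeds 50): on (b) the weight is 49, ≤ 50, so (b) does not meet the standard; on (c) the weight is 67 less the opposing 13 gives net 54, > 50, so (c) meets the standard.
  Not every element is met, so the carrier fails to carry Stage I.2.
So the claimant prevails on this issue.
— Issue II —
Stage II.1 (claimant, the balance of probabilities, weight exceeds 52): (d) net 89−27=62 > 52 — meets.
  All elements met. The burden passes to the carrier.
Stage II.2 (carrier, the balance of probabilities, weight exceeds 52): (e) 51 ≤ 52 — fails; (f) net 87−45=42 ≤ 52 — fails.
  Stage II.2 not carried; the carrier fails its burden.
The analysis ends at Stage II.2; the claimant prevails on this issue.
Per-issue: Issue I → claimant; Issue II → claimant. The claimant must prevail on every issue; overall, the claimant prevails.

claimant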